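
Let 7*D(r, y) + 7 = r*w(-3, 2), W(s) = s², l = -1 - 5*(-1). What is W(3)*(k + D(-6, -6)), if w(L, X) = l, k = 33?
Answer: 1800/7 ≈ 257.14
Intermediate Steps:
l = 4 (l = -1 + 5 = 4)
w(L, X) = 4
D(r, y) = -1 + 4*r/7 (D(r, y) = -1 + (r*4)/7 = -1 + (4*r)/7 = -1 + 4*r/7)
W(3)*(k + D(-6, -6)) = 3²*(33 + (-1 + (4/7)*(-6))) = 9*(33 + (-1 - 24/7)) = 9*(33 - 31/7) = 9*(200/7) = 1800/7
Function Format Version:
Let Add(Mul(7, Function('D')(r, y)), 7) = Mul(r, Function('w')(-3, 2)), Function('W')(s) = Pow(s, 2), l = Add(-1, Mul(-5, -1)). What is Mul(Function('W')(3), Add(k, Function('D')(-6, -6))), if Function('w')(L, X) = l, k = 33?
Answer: Rational(1800, 7) ≈ 257.14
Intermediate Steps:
l = 4 (l = Add(-1, 5) = 4)
Function('w')(L, X) = 4
Function('D')(r, y) = Add(-1, Mul(Rational(4, 7), r)) (Function('D')(r, y) = Add(-1, Mul(Rational(1, 7), Mul(r, 4))) = Add(-1, Mul(Rational(1, 7), Mul(4, r))) = Add(-1, Mul(Rational(4, 7), r)))
Mul(Function('W')(3), Add(k, Function('D')(-6, -6))) = Mul(Pow(3, 2), Add(33, Add(-1, Mul(Rational(4, 7), -6)))) = Mul(9, Add(33, Add(-1, Rational(-24, 7)))) = Mul(9, Add(33, Rational(-31, 7))) = Mul(9, Rational(200, 7)) = Rational(1800, 7)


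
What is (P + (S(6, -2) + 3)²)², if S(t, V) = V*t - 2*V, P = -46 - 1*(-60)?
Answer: 1521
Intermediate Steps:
P = 14 (P = -46 + 60 = 14)
S(t, V) = -2*V + V*t
(P + (S(6, -2) + 3)²)² = (14 + (-2*(-2 + 6) + 3)²)² = (14 + (-2*4 + 3)²)² = (14 + (-8 + 3)²)² = (14 + (-5)²)² = (14 + 25)² = 39² = 1521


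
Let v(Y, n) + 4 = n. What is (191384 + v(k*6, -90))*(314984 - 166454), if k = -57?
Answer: 28412303700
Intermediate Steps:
v(Y, n) = -4 + n
(191384 + v(k*6, -90))*(314984 - 166454) = (191384 + (-4 - 90))*(314984 - 166454) = (191384 - 94)*148530 = 191290*148530 = 28412303700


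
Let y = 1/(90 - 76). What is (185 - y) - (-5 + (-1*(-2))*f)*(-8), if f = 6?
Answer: 3373/14 ≈ 240.93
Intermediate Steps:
y = 1/14 ≈ 0.071429
(185 - y) - (-5 + (-1*(-2))*f)*(-8) = (185 - 1*1/14) - (-5 - 1*(-2)*6)*(-8) = (185 - 1/14) - (-5 + 2*6)*(-8) = 2589/14 - (-5 + 12)*(-8) = 2589/14 - 7*(-8) = 2589/14 - 1*(-56) = 2589/14 + 56 = 3373/14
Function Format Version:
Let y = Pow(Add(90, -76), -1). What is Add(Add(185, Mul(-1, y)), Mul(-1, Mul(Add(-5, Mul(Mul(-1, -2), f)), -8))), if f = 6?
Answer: Rational(3373, 14) ≈ 240.93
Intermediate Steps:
y = Rational(1, 14) (y = Pow(14, -1) = Rational(1, 14) ≈ 0.071429)
Add(Add(185, Mul(-1, y)), Mul(-1, Mul(Add(-5, Mul(Mul(-1, -2), f)), -8))) = Add(Add(185, Mul(-1, Rational(1, 14))), Mul(-1, Mul(Add(-5, Mul(Mul(-1, -2), 6)), -8))) = Add(Add(185, Rational(-1, 14)), Mul(-1, Mul(Add(-5, Mul(2, 6)), -8))) = Add(Rational(2589, 14), Mul(-1, Mul(Add(-5, 12), -8))) = Add(Rational(2589, 14), Mul(-1, Mul(7, -8))) = Add(Rational(2589, 14), Mul(-1, -56)) = Add(Rational(2589, 14), 56) = Rational(3373, 14)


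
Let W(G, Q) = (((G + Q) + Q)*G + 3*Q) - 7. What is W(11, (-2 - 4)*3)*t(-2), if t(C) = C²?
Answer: -1344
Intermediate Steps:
W(G, Q) = -7 + 3*Q + G*(G + 2*Q) (W(G, Q) = ((G + 2*Q)*G + 3*Q) - 7 = (G*(G + 2*Q) + 3*Q) - 7 = (3*Q + G*(G + 2*Q)) - 7 = -7 + 3*Q + G*(G + 2*Q))
W(11, (-2 - 4)*3)*t(-2) = (-7 + 11² + 3*((-2 - 4)*3) + 2*11*((-2 - 4)*3))*(-2)² = (-7 + 121 + 3*(-6*3) + 2*11*(-6*3))*4 = (-7 + 121 + 3*(-18) + 2*11*(-18))*4 = (-7 + 121 - 54 - 396)*4 = -336*4 = -1344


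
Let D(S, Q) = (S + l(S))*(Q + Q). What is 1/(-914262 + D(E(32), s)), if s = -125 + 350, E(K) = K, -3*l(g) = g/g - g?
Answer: -1/895212 ≈ -1.1171e-6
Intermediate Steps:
l(g) = -⅓ + g/3 (l(g) = -(g/g - g)/3 = -(1 - g)/3 = -⅓ + g/3)
s = 225
D(S, Q) = 2*Q*(-⅓ + 4*S/3) (D(S, Q) = (S + (-⅓ + S/3))*(Q + Q) = (-⅓ + 4*S/3)*(2*Q) = 2*Q*(-⅓ + 4*S/3))
1/(-914262 + D(E(32), s)) = 1/(-914262 + (⅔)*225*(-1 + 4*32)) = 1/(-914262 + (⅔)*225*(-1 + 128)) = 1/(-914262 + (⅔)*225*127) = 1/(-914262 + 19050) = 1/(-895212) = -1/895212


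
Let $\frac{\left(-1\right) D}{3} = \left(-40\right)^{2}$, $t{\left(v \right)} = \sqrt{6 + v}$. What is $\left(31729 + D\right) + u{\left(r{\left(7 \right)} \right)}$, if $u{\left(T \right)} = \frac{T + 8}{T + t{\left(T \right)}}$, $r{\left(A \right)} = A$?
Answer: $\frac{323183}{12} - \frac{5 \sqrt{13}}{12} \approx 26930.0$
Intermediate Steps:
$D = -4800$ ($D = - 3 \left(-40\right)^{2} = \left(-3\right) 1600 = -4800$)
$u{\left(T \right)} = \frac{8 + T}{T + \sqrt{6 + T}}$ ($u{\left(T \right)} = \frac{T + 8}{T + \sqrt{6 + T}} = \frac{8 + T}{T + \sqrt{6 + T}}$)
$\left(31729 + D\right) + u{\left(r{\left(7 \right)} \right)} = \left(31729 - 4800\right) + \frac{8 + 7}{7 + \sqrt{6 + 7}} = 26929 + \frac{1}{7 + \sqrt{13}} \cdot 15 = 26929 + \frac{15}{7 + \sqrt{13}}$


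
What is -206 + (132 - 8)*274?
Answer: 33770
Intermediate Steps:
-206 + (132 - 8)*274 = -206 + 124*274 = -206 + 33976 = 33770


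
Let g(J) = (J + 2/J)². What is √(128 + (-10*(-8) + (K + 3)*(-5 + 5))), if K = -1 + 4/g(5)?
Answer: 4*√13 ≈ 14.422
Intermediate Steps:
K = -629/729 (K = -1 + 4/(((2 + 5²)²/5²)) = -1 + 4/(((2 + 25)²/25)) = -1 + 4/(((1/25)*27²)) = -1 + 4/(((1/25)*729)) = -1 + 4/(729/25) = -1 + 4*(25/729) = -1 + 100/729 = -629/729 ≈ -0.86283)
√(128 + (-10*(-8) + (K + 3)*(-5 + 5))) = √(128 + (-10*(-8) + (-629/729 + 3)*(-5 + 5))) = √(128 + (80 + (1558/729)*0)) = √(128 + (80 + 0)) = √(128 + 80) = √208 = 4*√13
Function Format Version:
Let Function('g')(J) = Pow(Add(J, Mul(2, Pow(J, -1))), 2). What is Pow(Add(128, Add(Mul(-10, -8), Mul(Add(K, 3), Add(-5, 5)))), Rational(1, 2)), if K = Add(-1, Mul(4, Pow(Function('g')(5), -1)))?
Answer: Mul(4, Pow(13, Rational(1, 2))) ≈ 14.422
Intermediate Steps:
K = Rational(-629, 729) (K = Add(-1, Mul(4, Pow(Mul(Pow(5, -2), Pow(Add(2, Pow(5, 2)), 2)), -1))) = Add(-1, Mul(4, Pow(Mul(Rational(1, 25), Pow(Add(2, 25), 2)), -1))) = Add(-1, Mul(4, Pow(Mul(Rational(1, 25), Pow(27, 2)), -1))) = Add(-1, Mul(4, Pow(Mul(Rational(1, 25), 729), -1))) = Add(-1, Mul(4, Pow(Rational(729, 25), -1))) = Add(-1, Mul(4, Rational(25, 729))) = Add(-1, Rational(100, 729)) = Rational(-629, 729) ≈ -0.86283)
Pow(Add(128, Add(Mul(-10, -8), Mul(Add(K, 3), Add(-5, 5)))), Rational(1, 2)) = Pow(Add(128, Add(Mul(-10, -8), Mul(Add(Rational(-629, 729), 3), Add(-5, 5)))), Rational(1, 2)) = Pow(Add(128, Add(80, Mul(Rational(1558, 729), 0))), Rational(1, 2)) = Pow(Add(128, Add(80, 0)), Rational(1, 2)) = Pow(Add(128, 80), Rational(1, 2)) = Pow(208, Rational(1, 2)) = Mul(4, Pow(13, Rational(1, 2)))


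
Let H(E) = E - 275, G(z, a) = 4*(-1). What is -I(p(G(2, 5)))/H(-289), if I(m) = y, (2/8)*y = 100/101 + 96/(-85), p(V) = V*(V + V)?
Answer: -1196/1210485 ≈ -0.00098803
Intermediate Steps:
G(z, a) = -4
H(E) = -275 + E
p(V) = 2*V² (p(V) = V*(2*V) = 2*V²)
y = -4784/8585 (y = 4*(100/101 + 96/(-85)) = 4*(100*(1/101) + 96*(-1/85)) = 4*(100/101 - 96/85) = 4*(-1196/8585) = -4784/8585 ≈ -0.55725)
I(m) = -4784/8585
-I(p(G(2, 5)))/H(-289) = -(-4784)/(8585*(-275 - 289)) = -(-4784)/(8585*(-564)) = -(-4784)*(-1)/(8585*564) = -1*1196/1210485 = -1196/1210485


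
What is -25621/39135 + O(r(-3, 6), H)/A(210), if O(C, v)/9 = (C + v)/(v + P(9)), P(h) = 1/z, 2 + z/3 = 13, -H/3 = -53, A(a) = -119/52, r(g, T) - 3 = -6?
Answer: -6892948037/1527517320 ≈ -4.5125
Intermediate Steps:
r(g, T) = -3 (r(g, T) = 3 - 6 = -3)
A(a) = -119/52 (A(a) = -119*1/52 = -119/52)
H = 159 (H = -3*(-53) = 159)
z = 33 (z = -6 + 3*13 = -6 + 39 = 33)
P(h) = 1/33
O(C, v) = 9*(C + v)/(1/33 + v) (O(C, v) = 9*((C + v)/(v + 1/33)) = 9*((C + v)/(1/33 + v)) = 9*(C + v)/(1/33 + v))
-25621/39135 + O(r(-3, 6), H)/A(210) = -25621/39135 + (297*(-3 + 159)/(1 + 33*159))/(-119/52) = -25621*1/39135 + (297*156/(1 + 5247))*(-52/119) = -25621/39135 + (297*156/5248)*(-52/119) = -25621/39135 + (297*(1/5248)*156)*(-52/119) = -25621/39135 + (11583/1312)*(-52/119) = -25621/39135 - 150579/39032 = -6892948037/1527517320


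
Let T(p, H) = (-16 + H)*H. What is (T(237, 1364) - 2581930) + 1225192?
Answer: 481934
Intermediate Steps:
T(p, H) = H*(-16 + H)
(T(237, 1364) - 2581930) + 1225192 = (1364*(-16 + 1364) - 2581930) + 1225192 = (1364*1348 - 2581930) + 1225192 = (1838672 - 2581930) + 1225192 = -743258 + 1225192 = 481934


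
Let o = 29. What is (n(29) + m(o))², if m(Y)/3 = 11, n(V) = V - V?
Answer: 1089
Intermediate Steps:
n(V) = 0
m(Y) = 33 (m(Y) = 3*11 = 33)
(n(29) + m(o))² = (0 + 33)² = 33² = 1089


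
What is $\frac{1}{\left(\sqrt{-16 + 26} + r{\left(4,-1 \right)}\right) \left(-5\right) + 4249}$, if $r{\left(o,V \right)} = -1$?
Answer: $\frac{2127}{9048133} + \frac{5 \sqrt{10}}{18096266} \approx 0.00023595$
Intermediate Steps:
$\frac{1}{\left(\sqrt{-16 + 26} + r{\left(4,-1 \right)}\right) \left(-5\right) + 4249} = \frac{1}{\left(\sqrt{-16 + 26} - 1\right) \left(-5\right) + 4249} = \frac{1}{\left(\sqrt{10} - 1\right) \left(-5\right) + 4249} = \frac{1}{\left(-1 + \sqrt{10}\right) \left(-5\right) + 4249} = \frac{1}{\left(5 - 5 \sqrt{10}\right) + 4249} = \frac{1}{4254 - 5 \sqrt{10}}$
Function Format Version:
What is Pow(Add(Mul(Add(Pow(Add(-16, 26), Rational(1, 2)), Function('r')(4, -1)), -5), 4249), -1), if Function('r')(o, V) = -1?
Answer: Add(Rational(2127, 9048133), Mul(Rational(5, 18096266), Pow(10, Rational(1, 2)))) ≈ 0.00023595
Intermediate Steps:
Pow(Add(Mul(Add(Pow(Add(-16, 26), Rational(1, 2)), Function('r')(4, -1)), -5), 4249), -1) = Pow(Add(Mul(Add(Pow(Add(-16, 26), Rational(1, 2)), -1), -5), 4249), -1) = Pow(Add(Mul(Add(Pow(10, Rational(1, 2)), -1), -5), 4249), -1) = Pow(Add(Mul(Add(-1, Pow(10, Rational(1, 2))), -5), 4249), -1) = Pow(Add(Add(5, Mul(-5, Pow(10, Rational(1, 2)))), 4249), -1) = Pow(Add(4254, Mul(-5, Pow(10, Rational(1, 2)))), -1)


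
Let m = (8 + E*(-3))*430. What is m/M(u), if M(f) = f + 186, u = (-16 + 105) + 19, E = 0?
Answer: 1720/147 ≈ 11.701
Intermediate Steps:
u = 108 (u = 89 + 19 = 108)
M(f) = 186 + f
m = 3440 (m = (8 + 0*(-3))*430 = (8 + 0)*430 = 8*430 = 3440)
m/M(u) = 3440/(186 + 108) = 3440/294 = 3440*(1/294) = 1720/147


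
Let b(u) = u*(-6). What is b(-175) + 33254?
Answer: 34304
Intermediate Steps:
b(u) = -6*u
b(-175) + 33254 = -6*(-175) + 33254 = 1050 + 33254 = 34304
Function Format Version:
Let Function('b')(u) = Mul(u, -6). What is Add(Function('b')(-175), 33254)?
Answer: 34304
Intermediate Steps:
Function('b')(u) = Mul(-6, u)
Add(Function('b')(-175), 33254) = Add(Mul(-6, -175), 33254) = Add(1050, 33254) = 34304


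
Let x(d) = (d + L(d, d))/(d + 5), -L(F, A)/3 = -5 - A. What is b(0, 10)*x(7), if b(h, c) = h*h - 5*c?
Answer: -1075/6 ≈ -179.17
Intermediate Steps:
L(F, A) = 15 + 3*A (L(F, A) = -3*(-5 - A) = 15 + 3*A)
b(h, c) = h² - 5*c
x(d) = (15 + 4*d)/(5 + d) (x(d) = (d + (15 + 3*d))/(d + 5) = (15 + 4*d)/(5 + d))
b(0, 10)*x(7) = (0² - 5*10)*((15 + 4*7)/(5 + 7)) = (0 - 50)*((15 + 28)/12) = -25*43/6 = -50*43/12 = -1075/6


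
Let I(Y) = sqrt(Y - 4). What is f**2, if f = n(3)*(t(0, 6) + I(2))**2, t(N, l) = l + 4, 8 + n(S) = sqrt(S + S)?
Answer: (8 - sqrt(6))**2*(10 + I*sqrt(2))**4 ≈ 2.7124e+5 + 1.7079e+5*I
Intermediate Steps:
n(S) = -8 + sqrt(2)*sqrt(S) (n(S) = -8 + sqrt(S + S) = -8 + sqrt(2*S) = -8 + sqrt(2)*sqrt(S))
I(Y) = sqrt(-4 + Y)
t(N, l) = 4 + l
f = (10 + I*sqrt(2))**2*(-8 + sqrt(6)) (f = (-8 + sqrt(2)*sqrt(3))*((4 + 6) + sqrt(-4 + 2))**2 = (-8 + sqrt(6))*(10 + sqrt(-2))**2 = (-8 + sqrt(6))*(10 + I*sqrt(2))**2 = (10 + I*sqrt(2))**2*(-8 + sqrt(6)) ≈ -543.95 - 156.99*I)
f**2 = ((10 + I*sqrt(2))**2*(-8 + sqrt(6)))**2 = (-8 + sqrt(6))**2*(10 + I*sqrt(2))**4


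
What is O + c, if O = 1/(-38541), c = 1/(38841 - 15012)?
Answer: 4904/306131163 ≈ 1.6019e-5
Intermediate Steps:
c = 1/23829 ≈ 4.1966e-5
O = -1/38541 ≈ -2.5946e-5
O + c = -1/38541 + 1/23829 = 4904/306131163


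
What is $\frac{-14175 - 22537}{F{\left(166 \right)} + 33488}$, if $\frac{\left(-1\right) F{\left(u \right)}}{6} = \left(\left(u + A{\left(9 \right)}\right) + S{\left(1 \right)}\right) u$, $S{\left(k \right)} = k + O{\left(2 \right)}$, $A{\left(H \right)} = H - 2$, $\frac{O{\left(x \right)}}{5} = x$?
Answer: $\frac{4589}{18722} \approx 0.24511$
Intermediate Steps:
$O{\left(x \right)} = 5 x$
$A{\left(H \right)} = -2 + H$
$S{\left(k \right)} = 10 + k$ ($S{\left(k \right)} = k + 5 \cdot 2 = k + 10 = 10 + k$)
$F{\left(u \right)} = - 6 u \left(18 + u\right)$ ($F{\left(u \right)} = - 6 \left(\left(u + \left(-2 + 9\right)\right) + \left(10 + 1\right)\right) u = - 6 \left(\left(u + 7\right) + 11\right) u = - 6 \left(\left(7 + u\right) + 11\right) u = - 6 \left(18 + u\right) u = - 6 u \left(18 + u\right)$)
$\frac{-14175 - 22537}{F{\left(166 \right)} + 33488} = \frac{-14175 - 22537}{\left(-6\right) 166 \left(18 + 166\right) + 33488} = - \frac{36712}{\left(-6\right) 166 \cdot 184 + 33488} = - \frac{36712}{-183264 + 33488} = - \frac{36712}{-149776} = \left(-36712\right) \left(- \frac{1}{149776}\right) = \frac{4589}{18722}$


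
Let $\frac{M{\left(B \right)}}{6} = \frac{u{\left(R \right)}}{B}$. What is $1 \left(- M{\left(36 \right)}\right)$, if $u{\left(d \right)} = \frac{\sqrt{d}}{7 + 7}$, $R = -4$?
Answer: $- \frac{i}{42} \approx - 0.02381 i$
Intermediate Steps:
$u{\left(d \right)} = \frac{\sqrt{d}}{14}$
$M{\left(B \right)} = \frac{6 i}{7 B}$ ($M{\left(B \right)} = 6 \frac{\frac{1}{14} \sqrt{-4}}{B} = 6 \frac{\frac{1}{14} \cdot 2 i}{B} = 6 \frac{\frac{1}{7} i}{B} = 6 \frac{i}{7 B} = \frac{6 i}{7 B}$)
$1 \left(- M{\left(36 \right)}\right) = 1 \left(- \frac{6 i}{7 \cdot 36}\right) = 1 \left(- \frac{i}{42}\right) = - \frac{i}{42}$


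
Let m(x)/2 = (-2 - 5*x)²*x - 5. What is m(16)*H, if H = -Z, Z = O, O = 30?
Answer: -6454740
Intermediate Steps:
Z = 30
m(x) = -10 + 2*x*(-2 - 5*x)² (m(x) = 2*((-2 - 5*x)²*x - 5) = 2*(x*(-2 - 5*x)² - 5) = 2*(-5 + x*(-2 - 5*x)²) = -10 + 2*x*(-2 - 5*x)²)
H = -30 (H = -1*30 = -30)
m(16)*H = (-10 + 2*16*(2 + 5*16)²)*(-30) = (-10 + 2*16*(2 + 80)²)*(-30) = (-10 + 2*16*82²)*(-30) = (-10 + 2*16*6724)*(-30) = (-10 + 215168)*(-30) = 215158*(-30) = -6454740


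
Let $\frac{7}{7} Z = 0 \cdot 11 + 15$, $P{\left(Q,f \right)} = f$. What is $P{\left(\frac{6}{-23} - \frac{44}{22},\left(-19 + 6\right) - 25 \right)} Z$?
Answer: $-570$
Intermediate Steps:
$Z = 15$ ($Z = 0 \cdot 11 + 15 = 0 + 15 = 15$)
$P{\left(\frac{6}{-23} - \frac{44}{22},\left(-19 + 6\right) - 25 \right)} Z = \left(\left(-19 + 6\right) - 25\right) 15 = \left(-13 - 25\right) 15 = \left(-38\right) 15 = -570$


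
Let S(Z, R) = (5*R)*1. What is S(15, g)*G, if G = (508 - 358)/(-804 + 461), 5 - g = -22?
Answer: -20250/343 ≈ -59.038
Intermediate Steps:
g = 27 (g = 5 - 1*(-22) = 5 + 22 = 27)
G = -150/343 (G = 150/(-343) = 150*(-1/343) = -150/343 ≈ -0.43732)
S(Z, R) = 5*R
S(15, g)*G = (5*27)*(-150/343) = 135*(-150/343) = -20250/343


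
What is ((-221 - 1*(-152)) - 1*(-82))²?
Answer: 169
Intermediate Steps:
((-221 - 1*(-152)) - 1*(-82))² = ((-221 + 152) + 82)² = (-69 + 82)² = 13² = 169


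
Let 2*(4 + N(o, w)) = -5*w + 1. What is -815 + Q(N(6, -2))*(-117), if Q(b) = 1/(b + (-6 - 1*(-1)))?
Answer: -5471/7 ≈ -781.57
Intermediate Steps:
N(o, w) = -7/2 - 5*w/2 (N(o, w) = -4 + (-5*w + 1)/2 = -4 + (1 - 5*w)/2 = -4 + (½ - 5*w/2) = -7/2 - 5*w/2)
Q(b) = 1/(-5 + b) (Q(b) = 1/(b + (-6 + 1)) = 1/(b - 5) = 1/(-5 + b))
-815 + Q(N(6, -2))*(-117) = -815 - 117/(-5 + (-7/2 - 5/2*(-2))) = -815 - 117/(-5 + (-7/2 + 5)) = -815 - 117/(-5 + 3/2) = -815 - 117/(-7/2) = -815 - 2/7*(-117) = -815 + 234/7 = -5471/7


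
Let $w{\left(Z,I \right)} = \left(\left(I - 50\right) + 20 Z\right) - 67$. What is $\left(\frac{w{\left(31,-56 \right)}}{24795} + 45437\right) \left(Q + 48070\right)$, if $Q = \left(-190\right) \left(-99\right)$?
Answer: $\frac{264378015616}{87} \approx 3.0388 \cdot 10^{9}$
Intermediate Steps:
$w{\left(Z,I \right)} = -117 + I + 20 Z$ ($w{\left(Z,I \right)} = \left(\left(-50 + I\right) + 20 Z\right) - 67 = \left(-50 + I + 20 Z\right) - 67 = -117 + I + 20 Z$)
$Q = 18810$
$\left(\frac{w{\left(31,-56 \right)}}{24795} + 45437\right) \left(Q + 48070\right) = \left(\frac{-117 - 56 + 20 \cdot 31}{24795} + 45437\right) \left(18810 + 48070\right) = \left(\left(-117 - 56 + 620\right) \frac{1}{24795} + 45437\right) 66880 = \left(447 \cdot \frac{1}{24795} + 45437\right) 66880 = \left(\frac{149}{8265} + 45437\right) 66880 = \frac{375536954}{8265} \cdot 66880 = \frac{264378015616}{87}$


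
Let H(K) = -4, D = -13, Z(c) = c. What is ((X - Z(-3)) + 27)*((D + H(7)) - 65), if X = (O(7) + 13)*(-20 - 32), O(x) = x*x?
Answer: 261908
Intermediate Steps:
O(x) = x²
X = -3224 (X = (7² + 13)*(-20 - 32) = (49 + 13)*(-52) = 62*(-52) = -3224)
((X - Z(-3)) + 27)*((D + H(7)) - 65) = ((-3224 - 1*(-3)) + 27)*((-13 - 4) - 65) = ((-3224 + 3) + 27)*(-17 - 65) = (-3221 + 27)*(-82) = -3194*(-82) = 261908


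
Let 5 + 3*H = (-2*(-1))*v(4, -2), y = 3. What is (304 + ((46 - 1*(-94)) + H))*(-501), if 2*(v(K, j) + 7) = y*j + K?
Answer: -218937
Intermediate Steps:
v(K, j) = -7 + K/2 + 3*j/2 (v(K, j) = -7 + (3*j + K)/2 = -7 + (K + 3*j)/2 = -7 + (K/2 + 3*j/2) = -7 + K/2 + 3*j/2)
H = -7 (H = -5/3 + ((-2*(-1))*(-7 + (½)*4 + (3/2)*(-2)))/3 = -5/3 + (2*(-7 + 2 - 3))/3 = -5/3 + (2*(-8))/3 = -5/3 + (⅓)*(-16) = -5/3 - 16/3 = -7)
(304 + ((46 - 1*(-94)) + H))*(-501) = (304 + ((46 - 1*(-94)) - 7))*(-501) = (304 + ((46 + 94) - 7))*(-501) = (304 + (140 - 7))*(-501) = (304 + 133)*(-501) = 437*(-501) = -218937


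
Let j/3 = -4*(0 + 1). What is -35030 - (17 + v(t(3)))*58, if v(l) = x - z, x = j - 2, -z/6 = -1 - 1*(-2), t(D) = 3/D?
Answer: -35552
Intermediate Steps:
z = -6 (z = -6*(-1 - 1*(-2)) = -6*(-1 + 2) = -6*1 = -6)
j = -12 (j = 3*(-4*(0 + 1)) = 3*(-4*1) = 3*(-4) = -12)
x = -14 (x = -12 - 2 = -14)
v(l) = -8 (v(l) = -14 - 1*(-6) = -14 + 6 = -8)
-35030 - (17 + v(t(3)))*58 = -35030 - (17 - 8)*58 = -35030 - 9*58 = -35030 - 1*522 = -35030 - 522 = -35552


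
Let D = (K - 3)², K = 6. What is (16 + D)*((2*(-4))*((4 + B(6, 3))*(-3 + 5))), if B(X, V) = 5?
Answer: -3600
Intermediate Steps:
D = 9 (D = (6 - 3)² = 3² = 9)
(16 + D)*((2*(-4))*((4 + B(6, 3))*(-3 + 5))) = (16 + 9)*((2*(-4))*((4 + 5)*(-3 + 5))) = 25*(-72*2) = 25*(-8*18) = 25*(-144) = -3600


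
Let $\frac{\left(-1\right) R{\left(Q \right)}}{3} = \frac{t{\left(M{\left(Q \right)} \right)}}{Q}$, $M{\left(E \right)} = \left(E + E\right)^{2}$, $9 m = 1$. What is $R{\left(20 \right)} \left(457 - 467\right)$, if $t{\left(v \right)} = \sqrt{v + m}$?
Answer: $\frac{\sqrt{14401}}{2} \approx 60.002$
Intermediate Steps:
$m = \frac{1}{9}$ ($m = \frac{1}{9} \cdot 1 = \frac{1}{9} \approx 0.11111$)
$M{\left(E \right)} = 4 E^{2}$ ($M{\left(E \right)} = \left(2 E\right)^{2} = 4 E^{2}$)
$t{\left(v \right)} = \sqrt{\frac{1}{9} + v}$ ($t{\left(v \right)} = \sqrt{v + \frac{1}{9}} = \sqrt{\frac{1}{9} + v}$)
$R{\left(Q \right)} = - \frac{\sqrt{1 + 36 Q^{2}}}{Q}$ ($R{\left(Q \right)} = - 3 \frac{\frac{1}{3} \sqrt{1 + 9 \cdot 4 Q^{2}}}{Q} = - 3 \frac{\frac{1}{3} \sqrt{1 + 36 Q^{2}}}{Q} = - 3 \frac{\sqrt{1 + 36 Q^{2}}}{3 Q} = - \frac{\sqrt{1 + 36 Q^{2}}}{Q}$)
$R{\left(20 \right)} \left(457 - 467\right) = - \frac{\sqrt{1 + 36 \cdot 20^{2}}}{20} \left(457 - 467\right) = \left(-1\right) \frac{1}{20} \sqrt{1 + 36 \cdot 400} \left(-10\right) = \left(-1\right) \frac{1}{20} \sqrt{1 + 14400} \left(-10\right) = \left(-1\right) \frac{1}{20} \sqrt{14401} \left(-10\right) = - \frac{\sqrt{14401}}{20} \left(-10\right) = \frac{\sqrt{14401}}{2}$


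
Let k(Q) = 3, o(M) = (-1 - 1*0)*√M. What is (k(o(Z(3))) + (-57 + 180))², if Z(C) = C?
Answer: 15876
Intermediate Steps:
o(M) = -√M (o(M) = (-1 + 0)*√M = -√M)
(k(o(Z(3))) + (-57 + 180))² = (3 + (-57 + 180))² = (3 + 123)² = 126² = 15876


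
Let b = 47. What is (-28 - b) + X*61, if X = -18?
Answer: -1173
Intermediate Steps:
(-28 - b) + X*61 = (-28 - 1*47) - 18*61 = (-28 - 47) - 1098 = -75 - 1098 = -1173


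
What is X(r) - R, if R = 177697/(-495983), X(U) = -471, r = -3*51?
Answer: -233430296/495983 ≈ -470.64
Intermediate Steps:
r = -153
R = -177697/495983 (R = 177697*(-1/495983) = -177697/495983 ≈ -0.35827)
X(r) - R = -471 - 1*(-177697/495983) = -471 + 177697/495983 = -233430296/495983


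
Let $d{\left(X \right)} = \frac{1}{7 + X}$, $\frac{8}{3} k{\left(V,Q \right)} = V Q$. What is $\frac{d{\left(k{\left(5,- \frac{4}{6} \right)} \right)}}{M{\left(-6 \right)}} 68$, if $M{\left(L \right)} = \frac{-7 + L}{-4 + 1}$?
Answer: $\frac{816}{299} \approx 2.7291$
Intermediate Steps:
$k{\left(V,Q \right)} = \frac{3 Q V}{8}$ ($k{\left(V,Q \right)} = \frac{3 V Q}{8} = \frac{3 Q V}{8}$)
$M{\left(L \right)} = \frac{7}{3} - \frac{L}{3}$ ($M{\left(L \right)} = \frac{-7 + L}{-3} = \left(-7 + L\right) \left(- \frac{1}{3}\right) = \frac{7}{3} - \frac{L}{3}$)
$\frac{d{\left(k{\left(5,- \frac{4}{6} \right)} \right)}}{M{\left(-6 \right)}} 68 = \frac{1}{\left(7 + \frac{3}{8} \left(- \frac{4}{6}\right) 5\right) \left(\frac{7}{3} - -2\right)} 68 = \frac{1}{\left(7 + \frac{3}{8} \left(\left(-4\right) \frac{1}{6}\right) 5\right) \left(\frac{7}{3} + 2\right)} 68 = \frac{1}{\left(7 + \frac{3}{8} \left(- \frac{2}{3}\right) 5\right) \frac{13}{3}} \cdot 68 = \frac{1}{7 - \frac{5}{4}} \cdot \frac{3}{13} \cdot 68 = \frac{1}{\frac{23}{4}} \cdot \frac{3}{13} \cdot 68 = \frac{4}{23} \cdot \frac{3}{13} \cdot 68 = \frac{12}{299} \cdot 68 = \frac{816}{299}$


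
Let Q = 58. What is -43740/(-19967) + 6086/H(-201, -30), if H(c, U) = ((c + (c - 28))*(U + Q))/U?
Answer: 208610223/12020134 ≈ 17.355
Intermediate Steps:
H(c, U) = (-28 + 2*c)*(58 + U)/U (H(c, U) = ((c + (c - 28))*(U + 58))/U = ((c + (-28 + c))*(58 + U))/U = ((-28 + 2*c)*(58 + U))/U = (-28 + 2*c)*(58 + U)/U)
-43740/(-19967) + 6086/H(-201, -30) = -43740/(-19967) + 6086/((2*(-812 + 58*(-201) - 30*(-14 - 201))/(-30))) = -43740*(-1/19967) + 6086/((2*(-1/30)*(-812 - 11658 - 30*(-215)))) = 43740/19967 + 6086/((2*(-1/30)*(-812 - 11658 + 6450))) = 43740/19967 + 6086/((2*(-1/30)*(-6020))) = 43740/19967 + 6086/(1204/3) = 43740/19967 + 6086*(3/1204) = 43740/19967 + 9129/602 = 208610223/12020134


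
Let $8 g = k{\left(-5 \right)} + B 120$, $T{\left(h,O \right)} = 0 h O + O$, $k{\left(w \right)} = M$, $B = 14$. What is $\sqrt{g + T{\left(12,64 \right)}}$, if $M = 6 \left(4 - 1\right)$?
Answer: $\frac{\sqrt{1105}}{2} \approx 16.621$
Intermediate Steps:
$M = 18$ ($M = 6 \cdot 3 = 18$)
$k{\left(w \right)} = 18$
$T{\left(h,O \right)} = O$ ($T{\left(h,O \right)} = 0 O + O = 0 + O = O$)
$g = \frac{849}{4}$ ($g = \frac{18 + 14 \cdot 120}{8} = \frac{18 + 1680}{8} = \frac{1}{8} \cdot 1698 = \frac{849}{4} \approx 212.25$)
$\sqrt{g + T{\left(12,64 \right)}} = \sqrt{\frac{849}{4} + 64} = \sqrt{\frac{1105}{4}} = \frac{\sqrt{1105}}{2}$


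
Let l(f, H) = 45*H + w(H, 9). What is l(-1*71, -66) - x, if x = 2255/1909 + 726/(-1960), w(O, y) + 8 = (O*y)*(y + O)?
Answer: 57769404667/1870820 ≈ 30879.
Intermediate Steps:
w(O, y) = -8 + O*y*(O + y) (w(O, y) = -8 + (O*y)*(y + O) = -8 + (O*y)*(O + y) = -8 + O*y*(O + y))
l(f, H) = -8 + 9*H**2 + 126*H (l(f, H) = 45*H + (-8 + H*9**2 + 9*H**2) = 45*H + (-8 + H*81 + 9*H**2) = 45*H + (-8 + 81*H + 9*H**2) = 45*H + (-8 + 9*H**2 + 81*H) = -8 + 9*H**2 + 126*H)
x = 1516933/1870820 (x = 2255*(1/1909) + 726*(-1/1960) = 2255/1909 - 363/980 = 1516933/1870820 ≈ 0.81084)
l(-1*71, -66) - x = (-8 + 9*(-66)**2 + 126*(-66)) - 1*1516933/1870820 = (-8 + 9*4356 - 8316) - 1516933/1870820 = (-8 + 39204 - 8316) - 1516933/1870820 = 30880 - 1516933/1870820 = 57769404667/1870820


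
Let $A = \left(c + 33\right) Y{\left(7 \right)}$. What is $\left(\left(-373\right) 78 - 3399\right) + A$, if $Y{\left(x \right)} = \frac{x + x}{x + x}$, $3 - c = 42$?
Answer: $-32499$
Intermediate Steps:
$c = -39$ ($c = 3 - 42 = -39$)
$Y{\left(x \right)} = 1$ ($Y{\left(x \right)} = \frac{2 x}{2 x} = 2 x \frac{1}{2 x} = 1$)
$A = -6$ ($A = \left(-39 + 33\right) 1 = \left(-6\right) 1 = -6$)
$\left(\left(-373\right) 78 - 3399\right) + A = \left(\left(-373\right) 78 - 3399\right) - 6 = \left(-29094 - 3399\right) - 6 = -32493 - 6 = -32499$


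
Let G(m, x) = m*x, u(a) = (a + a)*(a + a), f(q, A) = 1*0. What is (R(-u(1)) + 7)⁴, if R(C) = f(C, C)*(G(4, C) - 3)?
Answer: 2401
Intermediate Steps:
f(q, A) = 0
u(a) = 4*a² (u(a) = (2*a)*(2*a) = 4*a²)
R(C) = 0 (R(C) = 0*(4*C - 3) = 0*(-3 + 4*C) = 0)
(R(-u(1)) + 7)⁴ = (0 + 7)⁴ = 7⁴ = 2401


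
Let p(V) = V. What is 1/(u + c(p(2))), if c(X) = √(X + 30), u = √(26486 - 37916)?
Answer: 1/(4*√2 + 3*I*√1270) ≈ 0.00049353 - 0.0093274*I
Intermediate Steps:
u = 3*I*√1270 (u = √(-11430) = 3*I*√1270 ≈ 106.91*I)
c(X) = √(30 + X)
1/(u + c(p(2))) = 1/(3*I*√1270 + √(30 + 2)) = 1/(3*I*√1270 + √32) = 1/(3*I*√1270 + 4*√2) = 1/(4*√2 + 3*I*√1270)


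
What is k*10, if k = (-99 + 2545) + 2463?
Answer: 49090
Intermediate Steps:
k = 4909 (k = 2446 + 2463 = 4909)
k*10 = 4909*10 = 49090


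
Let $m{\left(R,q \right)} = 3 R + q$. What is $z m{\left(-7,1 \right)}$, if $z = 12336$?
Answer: $-246720$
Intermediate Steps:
$m{\left(R,q \right)} = q + 3 R$
$z m{\left(-7,1 \right)} = 12336 \left(1 + 3 \left(-7\right)\right) = 12336 \left(1 - 21\right) = 12336 \left(-20\right) = -246720$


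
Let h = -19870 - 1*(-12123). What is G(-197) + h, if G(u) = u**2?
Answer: 31062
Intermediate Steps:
h = -7747 (h = -19870 + 12123 = -7747)
G(-197) + h = (-197)**2 - 7747 = 38809 - 7747 = 31062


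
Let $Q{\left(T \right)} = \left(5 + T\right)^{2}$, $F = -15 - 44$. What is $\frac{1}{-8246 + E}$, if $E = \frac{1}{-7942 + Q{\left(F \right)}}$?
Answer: $- \frac{5026}{41444397} \approx -0.00012127$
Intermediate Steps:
$F = -59$
$E = - \frac{1}{5026}$ ($E = \frac{1}{-7942 + \left(5 - 59\right)^{2}} = \frac{1}{-7942 + \left(-54\right)^{2}} = \frac{1}{-7942 + 2916} = \frac{1}{-5026} = - \frac{1}{5026} \approx -0.00019897$)
$\frac{1}{-8246 + E} = \frac{1}{-8246 - \frac{1}{5026}} = \frac{1}{- \frac{41444397}{5026}} = - \frac{5026}{41444397}$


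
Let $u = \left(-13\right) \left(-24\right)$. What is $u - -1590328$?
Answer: $1590640$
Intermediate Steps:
$u = 312$
$u - -1590328 = 312 - -1590328 = 312 + 1590328 = 1590640$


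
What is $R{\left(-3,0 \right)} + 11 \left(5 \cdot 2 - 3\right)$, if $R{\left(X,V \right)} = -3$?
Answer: $74$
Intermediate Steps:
$R{\left(-3,0 \right)} + 11 \left(5 \cdot 2 - 3\right) = -3 + 11 \left(5 \cdot 2 - 3\right) = -3 + 11 \left(10 - 3\right) = -3 + 11 \cdot 7 = -3 + 77 = 74$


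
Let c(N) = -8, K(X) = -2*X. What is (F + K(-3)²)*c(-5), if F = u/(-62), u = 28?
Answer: -8816/31 ≈ -284.39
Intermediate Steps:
F = -14/31 (F = 28/(-62) = 28*(-1/62) = -14/31 ≈ -0.45161)
(F + K(-3)²)*c(-5) = (-14/31 + (-2*(-3))²)*(-8) = (-14/31 + 6²)*(-8) = (-14/31 + 36)*(-8) = (1102/31)*(-8) = -8816/31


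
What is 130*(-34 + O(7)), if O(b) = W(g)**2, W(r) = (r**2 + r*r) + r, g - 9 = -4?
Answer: 388830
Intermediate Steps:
g = 5 (g = 9 - 4 = 5)
W(r) = r + 2*r**2 (W(r) = (r**2 + r**2) + r = 2*r**2 + r = r + 2*r**2)
O(b) = 3025 (O(b) = (5*(1 + 2*5))**2 = (5*(1 + 10))**2 = (5*11)**2 = 55**2 = 3025)
130*(-34 + O(7)) = 130*(-34 + 3025) = 130*2991 = 388830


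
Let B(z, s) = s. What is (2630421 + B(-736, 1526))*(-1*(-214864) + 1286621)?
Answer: 3951828941295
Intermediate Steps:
(2630421 + B(-736, 1526))*(-1*(-214864) + 1286621) = (2630421 + 1526)*(-1*(-214864) + 1286621) = 2631947*(214864 + 1286621) = 2631947*1501485 = 3951828941295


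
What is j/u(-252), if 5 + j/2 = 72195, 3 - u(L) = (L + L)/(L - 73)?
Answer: 46923500/471 ≈ 99625.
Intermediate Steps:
u(L) = 3 - 2*L/(-73 + L) (u(L) = 3 - (L + L)/(L - 73) = 3 - 2*L/(-73 + L))
j = 144380 (j = -10 + 2*72195 = -10 + 144390 = 144380)
j/u(-252) = 144380/(((-219 - 252)/(-73 - 252))) = 144380/((-471/(-325))) = 144380/((-1/325*(-471))) = 144380/(471/325) = 144380*(325/471) = 46923500/471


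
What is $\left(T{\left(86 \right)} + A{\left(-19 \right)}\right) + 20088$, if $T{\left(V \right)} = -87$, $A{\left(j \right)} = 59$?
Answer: $20060$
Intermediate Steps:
$\left(T{\left(86 \right)} + A{\left(-19 \right)}\right) + 20088 = \left(-87 + 59\right) + 20088 = -28 + 20088 = 20060$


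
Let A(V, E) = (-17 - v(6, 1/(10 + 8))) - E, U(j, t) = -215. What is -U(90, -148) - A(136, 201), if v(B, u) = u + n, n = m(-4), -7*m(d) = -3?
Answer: 54619/126 ≈ 433.48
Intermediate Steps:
m(d) = 3/7 (m(d) = -⅐*(-3) = 3/7)
n = 3/7 ≈ 0.42857
v(B, u) = 3/7 + u (v(B, u) = u + 3/7 = 3/7 + u)
A(V, E) = -2203/126 - E (A(V, E) = (-17 - (3/7 + 1/(10 + 8))) - E = (-17 - (3/7 + 1/18)) - E = (-17 - 1*61/126) - E = (-17 - 61/126) - E = -2203/126 - E)
-U(90, -148) - A(136, 201) = -1*(-215) - (-2203/126 - 1*201) = 215 - (-2203/126 - 201) = 215 - 1*(-27529/126) = 215 + 27529/126 = 54619/126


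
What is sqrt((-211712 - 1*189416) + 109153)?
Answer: 5*I*sqrt(11679) ≈ 540.35*I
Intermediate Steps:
sqrt((-211712 - 1*189416) + 109153) = sqrt((-211712 - 189416) + 109153) = sqrt(-401128 + 109153) = sqrt(-291975) = 5*I*sqrt(11679)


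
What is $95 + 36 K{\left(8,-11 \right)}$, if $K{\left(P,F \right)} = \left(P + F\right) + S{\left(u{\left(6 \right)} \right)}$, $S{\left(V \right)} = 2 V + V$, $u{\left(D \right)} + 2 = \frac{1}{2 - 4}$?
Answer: $-283$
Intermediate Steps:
$u{\left(D \right)} = - \frac{5}{2}$ ($u{\left(D \right)} = -2 + \frac{1}{2 - 4} = -2 + \frac{1}{-2} = -2 - \frac{1}{2} = - \frac{5}{2}$)
$S{\left(V \right)} = 3 V$
$K{\left(P,F \right)} = - \frac{15}{2} + F + P$ ($K{\left(P,F \right)} = \left(P + F\right) + 3 \left(- \frac{5}{2}\right) = \left(F + P\right) - \frac{15}{2} = - \frac{15}{2} + F + P$)
$95 + 36 K{\left(8,-11 \right)} = 95 + 36 \left(- \frac{15}{2} - 11 + 8\right) = 95 + 36 \left(- \frac{21}{2}\right) = 95 - 378 = -283$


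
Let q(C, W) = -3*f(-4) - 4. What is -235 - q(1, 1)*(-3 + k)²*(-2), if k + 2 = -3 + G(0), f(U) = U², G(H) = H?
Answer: -6891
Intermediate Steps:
k = -5 (k = -2 + (-3 + 0) = -2 - 3 = -5)
q(C, W) = -52 (q(C, W) = -3*(-4)² - 4 = -3*16 - 4 = -48 - 4 = -52)
-235 - q(1, 1)*(-3 + k)²*(-2) = -235 - (-52*(-3 - 5)²)*(-2) = -235 - (-52*(-8)²)*(-2) = -235 - (-52*64)*(-2) = -235 - (-3328)*(-2) = -235 - 1*6656 = -235 - 6656 = -6891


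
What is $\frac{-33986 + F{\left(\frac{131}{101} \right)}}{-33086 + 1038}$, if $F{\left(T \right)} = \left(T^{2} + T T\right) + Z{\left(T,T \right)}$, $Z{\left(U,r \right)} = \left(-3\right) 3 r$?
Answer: $\frac{346775943}{326921648} \approx 1.0607$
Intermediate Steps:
$Z{\left(U,r \right)} = - 9 r$
$F{\left(T \right)} = - 9 T + 2 T^{2}$ ($F{\left(T \right)} = \left(T^{2} + T T\right) - 9 T = \left(T^{2} + T^{2}\right) - 9 T = 2 T^{2} - 9 T = - 9 T + 2 T^{2}$)
$\frac{-33986 + F{\left(\frac{131}{101} \right)}}{-33086 + 1038} = \frac{-33986 + \frac{131}{101} \left(-9 + 2 \cdot \frac{131}{101}\right)}{-33086 + 1038} = \frac{-33986 + 131 \cdot \frac{1}{101} \left(-9 + 2 \cdot 131 \cdot \frac{1}{101}\right)}{-32048} = \left(-33986 + \frac{131 \left(-9 + 2 \cdot \frac{131}{101}\right)}{101}\right) \left(- \frac{1}{32048}\right) = \left(-33986 + \frac{131 \left(-9 + \frac{262}{101}\right)}{101}\right) \left(- \frac{1}{32048}\right) = \left(-33986 + \frac{131}{101} \left(- \frac{647}{101}\right)\right) \left(- \frac{1}{32048}\right) = \left(-33986 - \frac{84757}{10201}\right) \left(- \frac{1}{32048}\right) = \left(- \frac{346775943}{10201}\right) \left(- \frac{1}{32048}\right) = \frac{346775943}{326921648}$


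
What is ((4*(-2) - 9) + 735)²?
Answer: 515524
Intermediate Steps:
((4*(-2) - 9) + 735)² = ((-8 - 9) + 735)² = (-17 + 735)² = 718² = 515524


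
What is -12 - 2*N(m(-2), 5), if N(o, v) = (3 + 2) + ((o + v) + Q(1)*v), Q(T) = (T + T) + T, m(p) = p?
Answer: -58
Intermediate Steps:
Q(T) = 3*T (Q(T) = 2*T + T = 3*T)
N(o, v) = 5 + o + 4*v (N(o, v) = (3 + 2) + ((o + v) + (3*1)*v) = 5 + ((o + v) + 3*v) = 5 + (o + 4*v) = 5 + o + 4*v)
-12 - 2*N(m(-2), 5) = -12 - 2*(5 - 2 + 4*5) = -12 - 2*(5 - 2 + 20) = -12 - 2*23 = -12 - 46 = -58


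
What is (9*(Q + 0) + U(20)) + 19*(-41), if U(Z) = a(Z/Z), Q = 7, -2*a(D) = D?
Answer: -1433/2 ≈ -716.50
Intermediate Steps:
a(D) = -D/2
U(Z) = -½ (U(Z) = -Z/(2*Z) = -½*1 = -½)
(9*(Q + 0) + U(20)) + 19*(-41) = (9*(7 + 0) - ½) + 19*(-41) = (9*7 - ½) - 779 = (63 - ½) - 779 = 125/2 - 779 = -1433/2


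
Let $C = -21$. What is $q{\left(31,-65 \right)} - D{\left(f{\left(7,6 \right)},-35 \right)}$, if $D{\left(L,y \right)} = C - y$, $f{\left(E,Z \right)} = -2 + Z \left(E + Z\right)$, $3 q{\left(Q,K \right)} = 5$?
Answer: $- \frac{37}{3} \approx -12.333$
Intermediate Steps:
$q{\left(Q,K \right)} = \frac{5}{3}$ ($q{\left(Q,K \right)} = \frac{1}{3} \cdot 5 = \frac{5}{3}$)
$D{\left(L,y \right)} = -21 - y$
$q{\left(31,-65 \right)} - D{\left(f{\left(7,6 \right)},-35 \right)} = \frac{5}{3} - \left(-21 - -35\right) = \frac{5}{3} - \left(-21 + 35\right) = \frac{5}{3} - 14 = - \frac{37}{3}$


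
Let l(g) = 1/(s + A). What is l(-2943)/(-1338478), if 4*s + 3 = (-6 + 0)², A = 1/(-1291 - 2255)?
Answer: -3546/39155166173 ≈ -9.0563e-8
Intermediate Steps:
A = -1/3546 (A = 1/(-3546) = -1/3546 ≈ -0.00028201)
s = 33/4 (s = -¾ + (-6 + 0)²/4 = -¾ + (¼)*(-6)² = -¾ + (¼)*36 = -¾ + 9 = 33/4 ≈ 8.2500)
l(g) = 7092/58507 (l(g) = 1/(33/4 - 1/3546) = 1/(58507/7092) = 7092/58507)
l(-2943)/(-1338478) = (7092/58507)/(-1338478) = (7092/58507)*(-1/1338478) = -3546/39155166173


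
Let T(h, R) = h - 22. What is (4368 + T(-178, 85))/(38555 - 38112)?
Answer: 4168/443 ≈ 9.4086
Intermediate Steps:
T(h, R) = -22 + h
(4368 + T(-178, 85))/(38555 - 38112) = (4368 + (-22 - 178))/(38555 - 38112) = (4368 - 200)/443 = 4168*(1/443) = 4168/443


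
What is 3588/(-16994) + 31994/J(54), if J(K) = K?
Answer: 135878071/229419 ≈ 592.27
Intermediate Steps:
3588/(-16994) + 31994/J(54) = 3588/(-16994) + 31994/54 = 3588*(-1/16994) + 31994*(1/54) = -1794/8497 + 15997/27 = 135878071/229419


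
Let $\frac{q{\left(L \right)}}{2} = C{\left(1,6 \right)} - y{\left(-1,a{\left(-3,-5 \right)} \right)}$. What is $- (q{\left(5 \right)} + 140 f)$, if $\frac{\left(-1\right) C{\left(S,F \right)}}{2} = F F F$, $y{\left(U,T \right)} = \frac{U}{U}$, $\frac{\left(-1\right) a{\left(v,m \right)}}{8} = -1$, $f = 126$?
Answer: $-16774$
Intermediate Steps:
$a{\left(v,m \right)} = 8$ ($a{\left(v,m \right)} = \left(-8\right) \left(-1\right) = 8$)
$y{\left(U,T \right)} = 1$
$C{\left(S,F \right)} = - 2 F^{3}$ ($C{\left(S,F \right)} = - 2 F F F = - 2 F^{2} F = - 2 F^{3}$)
$q{\left(L \right)} = -866$ ($q{\left(L \right)} = 2 \left(- 2 \cdot 6^{3} - 1\right) = 2 \left(\left(-2\right) 216 - 1\right) = 2 \left(-432 - 1\right) = 2 \left(-433\right) = -866$)
$- (q{\left(5 \right)} + 140 f) = - (-866 + 140 \cdot 126) = - (-866 + 17640) = \left(-1\right) 16774 = -16774$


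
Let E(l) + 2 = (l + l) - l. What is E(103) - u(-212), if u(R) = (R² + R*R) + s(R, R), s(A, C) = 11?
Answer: -89798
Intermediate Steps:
E(l) = -2 + l (E(l) = -2 + ((l + l) - l) = -2 + (2*l - l) = -2 + l)
u(R) = 11 + 2*R² (u(R) = (R² + R*R) + 11 = (R² + R²) + 11 = 2*R² + 11 = 11 + 2*R²)
E(103) - u(-212) = (-2 + 103) - (11 + 2*(-212)²) = 101 - (11 + 2*44944) = 101 - (11 + 89888) = 101 - 1*89899 = 101 - 89899 = -89798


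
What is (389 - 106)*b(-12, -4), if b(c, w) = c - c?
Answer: 0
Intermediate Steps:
b(c, w) = 0
(389 - 106)*b(-12, -4) = (389 - 106)*0 = 283*0 = 0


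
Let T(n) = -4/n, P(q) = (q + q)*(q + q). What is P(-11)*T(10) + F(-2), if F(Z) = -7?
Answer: -1003/5 ≈ -200.60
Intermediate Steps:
P(q) = 4*q² (P(q) = (2*q)*(2*q) = 4*q²)
P(-11)*T(10) + F(-2) = (4*(-11)²)*(-4/10) - 7 = (4*121)*(-4*⅒) - 7 = 484*(-⅖) - 7 = -968/5 - 7 = -1003/5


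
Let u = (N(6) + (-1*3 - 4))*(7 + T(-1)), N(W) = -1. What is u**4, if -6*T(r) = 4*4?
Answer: 116985856/81 ≈ 1.4443e+6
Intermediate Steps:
T(r) = -8/3 (T(r) = -2*4/3 = -1/6*16 = -8/3)
u = -104/3 (u = (-1 + (-1*3 - 4))*(7 - 8/3) = (-1 + (-3 - 4))*(13/3) = (-1 - 7)*(13/3) = -8*13/3 = -104/3 ≈ -34.667)
u**4 = (-104/3)**4 = 116985856/81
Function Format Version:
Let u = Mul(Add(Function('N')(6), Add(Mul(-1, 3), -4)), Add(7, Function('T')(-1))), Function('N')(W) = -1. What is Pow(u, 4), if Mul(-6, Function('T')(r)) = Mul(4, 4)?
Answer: Rational(116985856, 81) ≈ 1.4443e+6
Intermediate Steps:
Function('T')(r) = Rational(-8, 3) (Function('T')(r) = Mul(Rational(-1, 6), Mul(4, 4)) = Mul(Rational(-1, 6), 16) = Rational(-8, 3))
u = Rational(-104, 3) (u = Mul(Add(-1, Add(Mul(-1, 3), -4)), Add(7, Rational(-8, 3))) = Mul(Add(-1, Add(-3, -4)), Rational(13, 3)) = Mul(Add(-1, -7), Rational(13, 3)) = Mul(-8, Rational(13, 3)) = Rational(-104, 3) ≈ -34.667)
Pow(u, 4) = Pow(Rational(-104, 3), 4) = Rational(116985856, 81)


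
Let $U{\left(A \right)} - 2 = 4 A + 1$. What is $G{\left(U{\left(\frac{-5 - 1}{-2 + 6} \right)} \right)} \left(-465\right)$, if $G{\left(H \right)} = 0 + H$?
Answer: $1395$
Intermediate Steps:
$U{\left(A \right)} = 3 + 4 A$ ($U{\left(A \right)} = 2 + \left(4 A + 1\right) = 2 + \left(1 + 4 A\right) = 3 + 4 A$)
$G{\left(H \right)} = H$
$G{\left(U{\left(\frac{-5 - 1}{-2 + 6} \right)} \right)} \left(-465\right) = \left(3 + 4 \frac{-5 - 1}{-2 + 6}\right) \left(-465\right) = \left(3 + 4 \left(- \frac{6}{4}\right)\right) \left(-465\right) = \left(3 + 4 \left(\left(-6\right) \frac{1}{4}\right)\right) \left(-465\right) = \left(3 + 4 \left(- \frac{3}{2}\right)\right) \left(-465\right) = \left(3 - 6\right) \left(-465\right) = \left(-3\right) \left(-465\right) = 1395$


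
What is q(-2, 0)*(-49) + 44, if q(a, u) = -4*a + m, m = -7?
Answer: -5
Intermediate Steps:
q(a, u) = -7 - 4*a (q(a, u) = -4*a - 7 = -7 - 4*a)
q(-2, 0)*(-49) + 44 = (-7 - 4*(-2))*(-49) + 44 = (-7 + 8)*(-49) + 44 = 1*(-49) + 44 = -49 + 44 = -5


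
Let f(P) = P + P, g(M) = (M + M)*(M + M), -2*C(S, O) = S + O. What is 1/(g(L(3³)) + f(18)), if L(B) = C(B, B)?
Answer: 1/2952 ≈ 0.00033875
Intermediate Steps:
C(S, O) = -O/2 - S/2 (C(S, O) = -(S + O)/2 = -(O + S)/2 = -O/2 - S/2)
L(B) = -B (L(B) = -B/2 - B/2 = -B)
g(M) = 4*M² (g(M) = (2*M)*(2*M) = 4*M²)
f(P) = 2*P
1/(g(L(3³)) + f(18)) = 1/(4*(-1*3³)² + 2*18) = 1/(4*(-1*27)² + 36) = 1/(4*(-27)² + 36) = 1/(4*729 + 36) = 1/(2916 + 36) = 1/2952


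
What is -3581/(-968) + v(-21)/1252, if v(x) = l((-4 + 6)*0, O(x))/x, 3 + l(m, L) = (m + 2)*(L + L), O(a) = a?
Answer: 7852989/2120888 ≈ 3.7027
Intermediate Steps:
l(m, L) = -3 + 2*L*(2 + m) (l(m, L) = -3 + (m + 2)*(L + L) = -3 + (2 + m)*(2*L) = -3 + 2*L*(2 + m))
v(x) = (-3 + 4*x)/x (v(x) = (-3 + 4*x + 2*x*((-4 + 6)*0))/x = (-3 + 4*x + 2*x*(2*0))/x = (-3 + 4*x + 2*x*0)/x = (-3 + 4*x + 0)/x = (-3 + 4*x)/x)
-3581/(-968) + v(-21)/1252 = -3581/(-968) + (4 - 3/(-21))/1252 = -3581*(-1/968) + (4 - 3*(-1/21))*(1/1252) = 3581/968 + (4 + ⅐)*(1/1252) = 3581/968 + (29/7)*(1/1252) = 3581/968 + 29/8764 = 7852989/2120888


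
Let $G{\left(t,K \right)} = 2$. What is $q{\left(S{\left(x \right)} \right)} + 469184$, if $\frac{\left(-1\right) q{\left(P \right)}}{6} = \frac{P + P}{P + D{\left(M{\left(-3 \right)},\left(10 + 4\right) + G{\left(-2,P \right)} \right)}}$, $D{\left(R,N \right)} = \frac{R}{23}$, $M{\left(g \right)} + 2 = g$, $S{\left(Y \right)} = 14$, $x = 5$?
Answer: $\frac{148727464}{317} \approx 4.6917 \cdot 10^{5}$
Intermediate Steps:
$M{\left(g \right)} = -2 + g$
$D{\left(R,N \right)} = \frac{R}{23}$ ($D{\left(R,N \right)} = R \frac{1}{23} = \frac{R}{23}$)
$q{\left(P \right)} = - \frac{12 P}{- \frac{5}{23} + P}$ ($q{\left(P \right)} = - 6 \frac{P + P}{P + \frac{-2 - 3}{23}} = - 6 \frac{2 P}{P + \frac{1}{23} \left(-5\right)} = - 6 \frac{2 P}{P - \frac{5}{23}} = - 6 \frac{2 P}{- \frac{5}{23} + P} = - \frac{12 P}{- \frac{5}{23} + P}$)
$q{\left(S{\left(x \right)} \right)} + 469184 = \left(-276\right) 14 \frac{1}{-5 + 23 \cdot 14} + 469184 = \left(-276\right) 14 \frac{1}{-5 + 322} + 469184 = \left(-276\right) 14 \cdot \frac{1}{317} + 469184 = - \frac{3864}{317} + 469184 = \frac{148727464}{317}$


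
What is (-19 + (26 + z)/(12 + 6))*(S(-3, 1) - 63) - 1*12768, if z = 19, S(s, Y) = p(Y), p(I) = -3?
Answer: -11679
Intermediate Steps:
S(s, Y) = -3
(-19 + (26 + z)/(12 + 6))*(S(-3, 1) - 63) - 1*12768 = (-19 + (26 + 19)/(12 + 6))*(-3 - 63) - 1*12768 = (-19 + 45/18)*(-66) - 12768 = (-19 + 45*(1/18))*(-66) - 12768 = (-19 + 5/2)*(-66) - 12768 = -33/2*(-66) - 12768 = 1089 - 12768 = -11679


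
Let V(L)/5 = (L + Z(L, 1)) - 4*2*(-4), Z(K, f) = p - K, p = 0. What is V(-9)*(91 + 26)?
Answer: 18720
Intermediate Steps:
Z(K, f) = -K (Z(K, f) = 0 - K = -K)
V(L) = 160 (V(L) = 5*((L - L) - 4*2*(-4)) = 5*(0 - 8*(-4)) = 5*(0 + 32) = 5*32 = 160)
V(-9)*(91 + 26) = 160*(91 + 26) = 160*117 = 18720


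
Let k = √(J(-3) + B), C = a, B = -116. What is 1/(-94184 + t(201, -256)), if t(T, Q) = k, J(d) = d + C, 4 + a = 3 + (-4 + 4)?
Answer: -11773/1108828247 - I*√30/4435312988 ≈ -1.0618e-5 - 1.2349e-9*I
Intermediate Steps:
a = -1 (a = -4 + (3 + (-4 + 4)) = -4 + (3 + 0) = -4 + 3 = -1)
C = -1
J(d) = -1 + d (J(d) = d - 1 = -1 + d)
k = 2*I*√30 (k = √((-1 - 3) - 116) = √(-4 - 116) = √(-120) = 2*I*√30 ≈ 10.954*I)
t(T, Q) = 2*I*√30
1/(-94184 + t(201, -256)) = 1/(-94184 + 2*I*√30)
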